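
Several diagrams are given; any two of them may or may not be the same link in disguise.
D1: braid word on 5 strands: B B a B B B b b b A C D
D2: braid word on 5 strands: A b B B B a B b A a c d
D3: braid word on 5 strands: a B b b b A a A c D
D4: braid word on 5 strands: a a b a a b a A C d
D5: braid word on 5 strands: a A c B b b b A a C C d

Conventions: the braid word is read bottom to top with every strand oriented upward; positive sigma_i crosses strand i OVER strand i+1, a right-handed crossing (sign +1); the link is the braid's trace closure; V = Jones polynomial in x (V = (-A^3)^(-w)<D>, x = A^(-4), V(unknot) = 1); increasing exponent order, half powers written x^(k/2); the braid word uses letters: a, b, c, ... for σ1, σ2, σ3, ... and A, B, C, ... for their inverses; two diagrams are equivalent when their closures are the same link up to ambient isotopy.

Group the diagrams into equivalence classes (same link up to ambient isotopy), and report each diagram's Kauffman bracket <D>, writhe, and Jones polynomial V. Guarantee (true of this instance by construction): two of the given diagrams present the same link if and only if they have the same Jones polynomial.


equivalence classes: {D1, D2} | {D3, D5} | {D4}
D1 (bracket A^-12 + A^-8 + A^-4 + 1; 12 crossings at w = -4): V = x^-3 + x^-2 + x^-1 + 1
V(D2) = x^-3 + x^-2 + x^-1 + 1  [12 crossings, <D> = 1 + A^4 + A^8 + A^12, w = 0]
D3 (bracket A^-6 + A^-2 + A^2 + A^6; 10 crossings at w = +2): V = 1 + x + x^2 + x^3
D4 (bracket 2A^-6 + A^2 + A^10; 10 crossings at w = +6): V = x^2 + x^4 + 2x^6
V(D5) = 1 + x + x^2 + x^3  [12 crossings, <D> = A^-6 + A^-2 + A^2 + A^6, w = +2]
observation: comparing 5 Jones polynomials yields 3 groups


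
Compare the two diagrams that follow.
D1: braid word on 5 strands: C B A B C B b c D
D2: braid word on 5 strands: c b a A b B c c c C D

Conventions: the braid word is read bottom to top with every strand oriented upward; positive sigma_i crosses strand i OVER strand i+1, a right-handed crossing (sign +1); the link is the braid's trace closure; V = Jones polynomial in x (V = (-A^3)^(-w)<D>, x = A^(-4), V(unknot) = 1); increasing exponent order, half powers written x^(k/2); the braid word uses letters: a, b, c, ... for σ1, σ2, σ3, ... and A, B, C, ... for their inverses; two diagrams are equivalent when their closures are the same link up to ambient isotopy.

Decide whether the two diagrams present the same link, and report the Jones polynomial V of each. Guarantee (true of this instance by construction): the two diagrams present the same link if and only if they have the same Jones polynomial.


same link: no
V(D1) = -x^(-5/2) - x^(-1/2)  [9 crossings, <D> = A^-13 + A^-5, w = -5]
V(D2) = -x^(1/2) - x^(3/2) - x^(5/2) + x^(9/2)  [11 crossings, <D> = -A^-9 + A^-1 + A^3 + A^7, w = +3]
insight: comparing 2 Jones polynomials yields 2 groups


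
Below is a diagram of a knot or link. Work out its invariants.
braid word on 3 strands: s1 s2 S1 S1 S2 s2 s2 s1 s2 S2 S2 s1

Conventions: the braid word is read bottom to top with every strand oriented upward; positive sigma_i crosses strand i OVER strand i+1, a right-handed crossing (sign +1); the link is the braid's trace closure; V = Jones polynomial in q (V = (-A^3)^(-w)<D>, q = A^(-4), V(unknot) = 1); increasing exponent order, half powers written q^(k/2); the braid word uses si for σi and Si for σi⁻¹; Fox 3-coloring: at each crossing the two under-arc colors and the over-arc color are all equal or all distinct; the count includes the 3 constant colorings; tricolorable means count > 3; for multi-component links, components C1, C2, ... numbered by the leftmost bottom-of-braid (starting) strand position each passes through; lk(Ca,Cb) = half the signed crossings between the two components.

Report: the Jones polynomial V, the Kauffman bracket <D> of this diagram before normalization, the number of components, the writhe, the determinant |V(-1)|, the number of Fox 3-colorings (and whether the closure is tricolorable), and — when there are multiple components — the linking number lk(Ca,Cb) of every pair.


Jones polynomial: V(q) = -q^-1 + 2 - q + 2q^2 - q^3 + q^4 - q^5
<D> = -A^-14 + A^-10 - A^-6 + 2A^-2 - A^2 + 2A^6 - A^10; writhe +2
components 1, writhe +2 (12 crossings)
3-colorings: 9 of 3^12, det 9 — tricolorable
note: w = +2 shifts under R1 moves; the (-A^3)^(-2) factor cancels that in V


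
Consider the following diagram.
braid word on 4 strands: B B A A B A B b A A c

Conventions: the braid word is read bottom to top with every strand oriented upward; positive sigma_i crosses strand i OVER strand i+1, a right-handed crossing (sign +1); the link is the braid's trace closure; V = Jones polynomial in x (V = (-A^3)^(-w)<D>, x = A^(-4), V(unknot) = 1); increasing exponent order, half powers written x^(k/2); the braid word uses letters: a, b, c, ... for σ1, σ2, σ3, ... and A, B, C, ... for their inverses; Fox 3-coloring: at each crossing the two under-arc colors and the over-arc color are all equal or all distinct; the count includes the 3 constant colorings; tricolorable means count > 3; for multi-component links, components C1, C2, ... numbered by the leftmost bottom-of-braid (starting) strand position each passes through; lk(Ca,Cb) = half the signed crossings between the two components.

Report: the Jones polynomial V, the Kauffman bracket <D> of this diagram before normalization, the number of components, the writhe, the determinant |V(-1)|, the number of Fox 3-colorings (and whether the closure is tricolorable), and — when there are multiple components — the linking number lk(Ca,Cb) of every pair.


V(x) = -x^-8 + x^-5 + x^-3
bracket: -A^-9 - A^-1 + A^11, w = -7
1 component, writhe -7, over 11 crossings
det 3, colorings 9 of 3^11 — tricolorable
observation: det 3 = |V(-1)|; divisible by 3, so tricolorable


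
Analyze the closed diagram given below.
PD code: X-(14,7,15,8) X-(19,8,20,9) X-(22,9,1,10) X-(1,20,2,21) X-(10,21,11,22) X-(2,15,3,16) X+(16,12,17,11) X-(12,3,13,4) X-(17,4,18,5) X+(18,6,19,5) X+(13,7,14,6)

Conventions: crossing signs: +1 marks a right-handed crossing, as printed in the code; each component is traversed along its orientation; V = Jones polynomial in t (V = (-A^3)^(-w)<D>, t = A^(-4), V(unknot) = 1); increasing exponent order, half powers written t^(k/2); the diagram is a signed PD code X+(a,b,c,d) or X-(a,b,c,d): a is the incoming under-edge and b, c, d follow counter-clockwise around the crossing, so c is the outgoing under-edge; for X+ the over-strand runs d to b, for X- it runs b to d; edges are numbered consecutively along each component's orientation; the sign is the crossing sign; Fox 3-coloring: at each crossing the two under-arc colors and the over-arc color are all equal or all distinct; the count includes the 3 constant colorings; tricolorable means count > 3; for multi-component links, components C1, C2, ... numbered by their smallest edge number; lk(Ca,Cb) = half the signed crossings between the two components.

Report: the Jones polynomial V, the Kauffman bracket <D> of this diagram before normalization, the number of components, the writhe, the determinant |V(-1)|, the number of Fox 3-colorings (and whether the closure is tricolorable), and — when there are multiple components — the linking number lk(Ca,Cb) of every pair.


V(t) = -t^-6 + t^-5 - t^-4 + 2t^-3 - t^-2 + t^-1
bracket: -A^-11 + A^-7 - 2A^-3 + A - A^5 + A^9, w = -5
1 component, writhe -5, over 11 crossings
det 7, colorings 3 of 3^11 — not tricolorable
observation: V spans 5 powers of t: at least 5 crossings in any diagram


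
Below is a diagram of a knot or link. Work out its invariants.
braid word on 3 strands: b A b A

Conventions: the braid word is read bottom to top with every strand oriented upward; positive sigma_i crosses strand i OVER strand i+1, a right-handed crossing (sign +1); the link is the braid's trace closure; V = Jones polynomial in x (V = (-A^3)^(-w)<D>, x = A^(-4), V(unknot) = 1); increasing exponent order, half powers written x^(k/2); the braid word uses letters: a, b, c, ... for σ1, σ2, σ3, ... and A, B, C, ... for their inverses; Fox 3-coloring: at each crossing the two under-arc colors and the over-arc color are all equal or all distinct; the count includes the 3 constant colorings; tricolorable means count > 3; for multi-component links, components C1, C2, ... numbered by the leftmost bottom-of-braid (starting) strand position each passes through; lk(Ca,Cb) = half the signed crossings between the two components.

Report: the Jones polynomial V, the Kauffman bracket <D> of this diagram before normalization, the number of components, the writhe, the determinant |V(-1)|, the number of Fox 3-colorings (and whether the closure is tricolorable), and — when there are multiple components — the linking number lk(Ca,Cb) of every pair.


V(x) = x^-2 - x^-1 + 1 - x + x^2
bracket: A^-8 - A^-4 + 1 - A^4 + A^8, w = 0
1 component, writhe 0, over 4 crossings
det 5, colorings 3 of 3^4 — not tricolorable
observation: the span of V is 4, forcing >= 4 crossings in any diagram


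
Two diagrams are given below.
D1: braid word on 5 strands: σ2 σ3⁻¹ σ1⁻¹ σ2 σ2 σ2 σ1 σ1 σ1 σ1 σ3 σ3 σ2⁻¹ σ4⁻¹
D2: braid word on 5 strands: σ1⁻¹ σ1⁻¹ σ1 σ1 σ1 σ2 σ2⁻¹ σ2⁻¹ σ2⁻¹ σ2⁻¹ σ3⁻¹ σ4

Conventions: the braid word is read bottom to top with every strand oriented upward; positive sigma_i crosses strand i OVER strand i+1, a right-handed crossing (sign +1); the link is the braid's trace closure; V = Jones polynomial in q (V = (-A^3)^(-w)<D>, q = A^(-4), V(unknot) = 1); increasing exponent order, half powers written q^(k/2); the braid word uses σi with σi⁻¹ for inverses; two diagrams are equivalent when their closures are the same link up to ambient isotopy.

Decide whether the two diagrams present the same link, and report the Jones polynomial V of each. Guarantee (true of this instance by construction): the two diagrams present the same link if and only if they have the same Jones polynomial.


equivalent: no
D1 (bracket A^-14 - 2A^-10 + A^-6 - 2A^-2 + 2A^2 + A^10; 14 crossings at w = +6): V = q^2 + 2q^4 - 2q^5 + q^6 - 2q^7 + q^8
D2 (bracket A^-2 + A^6 - A^10; 12 crossings at w = -2): V = -q^-4 + q^-3 + q^-1
key observation: comparing 2 Jones polynomials yields 2 groups


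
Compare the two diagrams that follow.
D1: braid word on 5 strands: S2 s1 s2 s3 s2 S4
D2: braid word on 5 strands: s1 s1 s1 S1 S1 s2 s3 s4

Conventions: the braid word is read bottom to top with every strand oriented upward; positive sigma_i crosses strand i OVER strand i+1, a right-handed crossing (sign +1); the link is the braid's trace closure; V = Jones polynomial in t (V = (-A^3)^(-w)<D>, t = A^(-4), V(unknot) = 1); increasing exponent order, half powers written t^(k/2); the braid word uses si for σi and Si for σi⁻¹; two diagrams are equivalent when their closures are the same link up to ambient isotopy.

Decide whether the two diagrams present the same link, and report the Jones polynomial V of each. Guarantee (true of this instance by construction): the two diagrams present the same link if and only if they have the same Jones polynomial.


same link: yes
V(D1) = 1  [6 crossings, <D> = A^6, w = +2]
D2 (bracket A^12; 8 crossings at w = +4): V = 1
note: all 2 diagrams share one V(t), hence one class


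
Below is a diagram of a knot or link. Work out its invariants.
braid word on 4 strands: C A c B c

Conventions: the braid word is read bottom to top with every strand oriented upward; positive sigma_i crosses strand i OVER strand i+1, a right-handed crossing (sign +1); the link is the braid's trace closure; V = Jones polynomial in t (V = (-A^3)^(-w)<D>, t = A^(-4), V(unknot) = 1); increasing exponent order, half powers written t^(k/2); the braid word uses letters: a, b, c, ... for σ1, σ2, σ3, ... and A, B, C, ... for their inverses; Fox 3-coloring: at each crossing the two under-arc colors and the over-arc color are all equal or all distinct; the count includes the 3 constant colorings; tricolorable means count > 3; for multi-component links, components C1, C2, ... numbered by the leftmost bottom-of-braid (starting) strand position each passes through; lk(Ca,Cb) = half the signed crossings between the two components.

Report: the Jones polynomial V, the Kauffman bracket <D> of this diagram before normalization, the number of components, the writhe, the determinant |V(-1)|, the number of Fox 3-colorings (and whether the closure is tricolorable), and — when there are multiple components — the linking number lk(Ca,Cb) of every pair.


V = 1
<D> = -A^-3 (w = -1)
1 component over 5 crossings, w = -1
3 Fox colorings among 3^5, |V(-1)| = 1: not tricolorable
why: det 1 = |V(-1)|; not divisible by 3, so not tricolorable


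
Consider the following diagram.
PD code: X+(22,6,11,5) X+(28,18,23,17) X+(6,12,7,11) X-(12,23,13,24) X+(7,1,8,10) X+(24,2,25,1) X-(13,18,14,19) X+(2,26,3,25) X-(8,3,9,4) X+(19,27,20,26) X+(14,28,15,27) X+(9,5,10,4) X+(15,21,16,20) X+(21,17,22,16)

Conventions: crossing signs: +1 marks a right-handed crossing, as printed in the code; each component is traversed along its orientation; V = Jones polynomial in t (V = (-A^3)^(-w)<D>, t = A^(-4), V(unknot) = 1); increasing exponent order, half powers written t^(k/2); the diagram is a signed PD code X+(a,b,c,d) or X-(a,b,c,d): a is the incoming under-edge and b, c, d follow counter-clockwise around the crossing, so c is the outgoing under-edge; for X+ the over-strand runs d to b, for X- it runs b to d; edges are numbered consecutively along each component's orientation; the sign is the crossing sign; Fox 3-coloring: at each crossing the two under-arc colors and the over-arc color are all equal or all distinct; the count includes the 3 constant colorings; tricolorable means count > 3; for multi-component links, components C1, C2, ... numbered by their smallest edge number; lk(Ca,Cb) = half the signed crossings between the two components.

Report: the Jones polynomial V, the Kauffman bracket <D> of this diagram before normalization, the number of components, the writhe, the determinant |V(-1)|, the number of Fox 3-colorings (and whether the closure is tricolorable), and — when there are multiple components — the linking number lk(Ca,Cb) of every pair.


Jones polynomial: V(t) = t^2 - t^3 + 4t^4 - 3t^5 + 4t^6 - 3t^7 + 3t^8 - t^9
<D> = -A^-12 + 3A^-8 - 3A^-4 + 4 - 3A^4 + 4A^8 - A^12 + A^16; writhe +8
components 3, writhe +8 (14 crossings)
linking number lk(C1,C2) = +1
lk(C1,C3): +1
lk(C2,C3) = +1
3-colorings: 3 of 3^14, det 20 — not tricolorable
note: summing lk over 3 pairs gives +3


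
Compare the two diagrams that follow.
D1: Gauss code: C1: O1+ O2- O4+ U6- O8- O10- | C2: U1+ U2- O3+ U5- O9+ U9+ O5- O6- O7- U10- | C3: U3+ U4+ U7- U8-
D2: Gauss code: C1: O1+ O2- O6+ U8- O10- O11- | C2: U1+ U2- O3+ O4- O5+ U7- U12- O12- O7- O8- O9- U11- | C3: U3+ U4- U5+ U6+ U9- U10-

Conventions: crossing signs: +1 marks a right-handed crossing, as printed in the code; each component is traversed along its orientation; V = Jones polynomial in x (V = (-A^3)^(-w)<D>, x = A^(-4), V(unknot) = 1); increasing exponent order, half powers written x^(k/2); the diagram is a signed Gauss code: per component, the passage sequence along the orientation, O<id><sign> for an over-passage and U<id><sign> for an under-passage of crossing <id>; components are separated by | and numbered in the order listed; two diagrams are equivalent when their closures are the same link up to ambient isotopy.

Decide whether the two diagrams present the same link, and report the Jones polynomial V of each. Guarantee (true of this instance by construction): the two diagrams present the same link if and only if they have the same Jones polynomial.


same link: yes
V(D1) = x^-3 + x^-2 + x^-1 + 1  [10 crossings, <D> = A^-6 + A^-2 + A^2 + A^6, w = -2]
V(D2) = x^-3 + x^-2 + x^-1 + 1  [12 crossings, <D> = A^-12 + A^-8 + A^-4 + 1, w = -4]
insight: from 10 to 12 crossings by R-moves: one link, two diagrams


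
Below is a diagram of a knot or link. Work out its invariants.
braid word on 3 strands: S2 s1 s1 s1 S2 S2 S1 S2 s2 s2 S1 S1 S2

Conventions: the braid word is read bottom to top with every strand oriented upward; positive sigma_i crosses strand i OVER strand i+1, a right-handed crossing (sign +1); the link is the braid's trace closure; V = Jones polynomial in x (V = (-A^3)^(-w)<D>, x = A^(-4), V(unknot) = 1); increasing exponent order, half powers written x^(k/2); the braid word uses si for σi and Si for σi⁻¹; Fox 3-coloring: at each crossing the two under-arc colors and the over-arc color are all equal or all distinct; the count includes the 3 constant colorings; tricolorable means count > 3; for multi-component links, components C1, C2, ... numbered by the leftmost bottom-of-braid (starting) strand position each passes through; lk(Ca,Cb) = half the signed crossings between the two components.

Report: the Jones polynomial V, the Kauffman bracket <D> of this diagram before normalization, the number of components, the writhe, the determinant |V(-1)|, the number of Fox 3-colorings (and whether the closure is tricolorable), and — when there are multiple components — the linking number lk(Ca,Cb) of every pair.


V(x) = x^(-15/2) - 3x^(-13/2) + 5x^(-11/2) - 7x^(-9/2) + 8x^(-7/2) - 9x^(-5/2) + 7x^(-3/2) - 6x^(-1/2) + 3x^(1/2) - x^(3/2)
bracket: A^-15 - 3A^-11 + 6A^-7 - 7A^-3 + 9A - 8A^5 + 7A^9 - 5A^13 + 3A^17 - A^21, w = -3
2 components, writhe -3, over 13 crossings
lk(C1,C2) = -1
det 50, colorings 3 of 3^13 — not tricolorable
observation: w = -3 (over 13 crossings) is diagram-only; (-A^3)^(3) removes it from V


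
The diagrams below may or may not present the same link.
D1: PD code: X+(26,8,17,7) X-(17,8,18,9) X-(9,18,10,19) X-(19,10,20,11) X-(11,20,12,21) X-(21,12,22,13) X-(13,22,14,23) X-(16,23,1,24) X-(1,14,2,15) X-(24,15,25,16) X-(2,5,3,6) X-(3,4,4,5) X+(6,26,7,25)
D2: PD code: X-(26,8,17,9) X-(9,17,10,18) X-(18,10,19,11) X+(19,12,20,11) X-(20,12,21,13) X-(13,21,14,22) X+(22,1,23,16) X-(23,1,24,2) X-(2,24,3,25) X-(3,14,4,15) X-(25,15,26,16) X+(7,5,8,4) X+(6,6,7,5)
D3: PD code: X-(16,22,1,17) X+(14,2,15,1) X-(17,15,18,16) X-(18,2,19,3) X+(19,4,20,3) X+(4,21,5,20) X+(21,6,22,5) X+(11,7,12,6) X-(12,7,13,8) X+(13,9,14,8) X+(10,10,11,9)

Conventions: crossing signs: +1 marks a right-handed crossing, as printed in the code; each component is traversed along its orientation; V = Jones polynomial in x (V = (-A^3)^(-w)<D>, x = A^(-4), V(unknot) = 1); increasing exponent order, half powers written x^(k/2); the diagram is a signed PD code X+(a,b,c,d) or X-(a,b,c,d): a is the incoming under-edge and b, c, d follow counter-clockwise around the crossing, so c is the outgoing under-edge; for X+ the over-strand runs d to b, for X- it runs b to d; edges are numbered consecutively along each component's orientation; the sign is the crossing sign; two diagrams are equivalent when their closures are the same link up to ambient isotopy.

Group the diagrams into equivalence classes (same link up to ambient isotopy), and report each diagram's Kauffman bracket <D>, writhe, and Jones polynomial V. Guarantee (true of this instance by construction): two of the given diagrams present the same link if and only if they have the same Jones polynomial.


grouping into links: {D1, D2} | {D3}
V(D1) = -x^(-17/2) + x^(-15/2) - x^(-13/2) + x^(-11/2) - x^(-9/2) - x^(-5/2)  (w -9, c 13, <D> = A^-17 + A^-9 - A^-5 + A^-1 - A^3 + A^7)
V(D2) = -x^(-17/2) + x^(-15/2) - x^(-13/2) + x^(-11/2) - x^(-9/2) - x^(-5/2)  [13 crossings, <D> = A^-5 + A^3 - A^7 + A^11 - A^15 + A^19, w = -5]
V(D3) = -x^(-3/2) + x^(-1/2) - 2x^(1/2) + x^(3/2) - 2x^(5/2) + x^(7/2)  (w +3, c 11, <D> = -A^-5 + 2A^-1 - A^3 + 2A^7 - A^11 + A^15)
key observation: 2 values of V(x) split the 3 diagrams


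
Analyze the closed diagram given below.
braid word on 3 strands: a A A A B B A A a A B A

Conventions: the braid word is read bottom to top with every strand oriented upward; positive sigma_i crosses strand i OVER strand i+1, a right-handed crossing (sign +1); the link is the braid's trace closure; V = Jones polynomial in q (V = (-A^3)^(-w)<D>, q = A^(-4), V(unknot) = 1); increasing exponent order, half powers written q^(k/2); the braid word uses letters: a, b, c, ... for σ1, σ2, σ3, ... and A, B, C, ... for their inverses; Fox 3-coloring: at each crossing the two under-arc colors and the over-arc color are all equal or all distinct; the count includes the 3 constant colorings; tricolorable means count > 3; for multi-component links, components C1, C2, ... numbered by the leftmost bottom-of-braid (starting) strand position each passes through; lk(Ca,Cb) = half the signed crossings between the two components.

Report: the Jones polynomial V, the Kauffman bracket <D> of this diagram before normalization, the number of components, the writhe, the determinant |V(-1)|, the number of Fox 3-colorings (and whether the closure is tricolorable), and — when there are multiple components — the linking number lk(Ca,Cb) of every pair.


Jones polynomial: V(q) = -q^-8 + q^-5 + q^-3
<D> = A^-12 + A^-4 - A^8; writhe -8
components 1, writhe -8 (12 crossings)
3-colorings: 9 of 3^12, det 3 — tricolorable
note: free reduction leaves σ1⁻¹ σ1⁻¹ σ2⁻¹ σ2⁻¹ σ1⁻¹ σ1⁻¹ σ2⁻¹ σ1⁻¹ of the original 12 letters


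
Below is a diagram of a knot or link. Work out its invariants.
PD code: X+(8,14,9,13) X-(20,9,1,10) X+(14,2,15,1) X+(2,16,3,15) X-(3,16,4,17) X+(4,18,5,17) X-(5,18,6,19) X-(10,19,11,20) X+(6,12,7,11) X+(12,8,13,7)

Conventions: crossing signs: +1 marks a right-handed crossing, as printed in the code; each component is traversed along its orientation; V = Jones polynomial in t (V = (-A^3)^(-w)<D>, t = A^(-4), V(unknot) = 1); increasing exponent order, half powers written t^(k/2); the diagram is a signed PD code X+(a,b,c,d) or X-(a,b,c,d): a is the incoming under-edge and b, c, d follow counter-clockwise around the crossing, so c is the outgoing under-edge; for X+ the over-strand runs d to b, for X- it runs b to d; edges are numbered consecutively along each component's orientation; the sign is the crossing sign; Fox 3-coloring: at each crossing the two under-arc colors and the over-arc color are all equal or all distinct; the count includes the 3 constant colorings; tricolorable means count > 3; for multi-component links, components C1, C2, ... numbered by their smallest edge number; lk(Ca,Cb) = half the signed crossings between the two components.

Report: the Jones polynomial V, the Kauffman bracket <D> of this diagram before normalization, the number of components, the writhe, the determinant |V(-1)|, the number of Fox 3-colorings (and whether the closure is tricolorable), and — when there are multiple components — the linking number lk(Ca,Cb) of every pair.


V = t^-1 - 1 + 2t - 2t^2 + 2t^3 - 2t^4 + t^5
<D> = A^-14 - 2A^-10 + 2A^-6 - 2A^-2 + 2A^2 - A^6 + A^10 (w = +2)
1 component over 10 crossings, w = +2
3 Fox colorings among 3^10, |V(-1)| = 11: not tricolorable
why: V spans 6 powers of t: at least 6 crossings in any diagram


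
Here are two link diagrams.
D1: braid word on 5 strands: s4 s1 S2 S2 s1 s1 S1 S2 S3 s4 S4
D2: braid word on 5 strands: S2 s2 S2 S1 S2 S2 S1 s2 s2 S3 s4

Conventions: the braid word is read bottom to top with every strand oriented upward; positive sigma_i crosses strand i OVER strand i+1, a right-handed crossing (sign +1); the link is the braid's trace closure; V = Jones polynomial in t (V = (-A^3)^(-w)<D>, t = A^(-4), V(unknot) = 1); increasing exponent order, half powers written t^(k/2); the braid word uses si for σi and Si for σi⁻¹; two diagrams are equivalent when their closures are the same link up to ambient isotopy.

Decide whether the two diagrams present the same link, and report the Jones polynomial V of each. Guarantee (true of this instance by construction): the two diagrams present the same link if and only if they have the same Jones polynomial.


equivalent: no
V(D1) = t^(-7/2) - 2t^(-5/2) + t^(-3/2) - 2t^(-1/2) + t^(1/2) - t^(3/2)  (w -1, c 11, <D> = A^-9 - A^-5 + 2A^-1 - A^3 + 2A^7 - A^11)
D2 (bracket A^-7 - A^-3 + A + A^9; 11 crossings at w = -3): V = -t^(-9/2) - t^(-5/2) + t^(-3/2) - t^(-1/2)
why: V(t) takes 2 values over 2 diagrams, fixing the grouping


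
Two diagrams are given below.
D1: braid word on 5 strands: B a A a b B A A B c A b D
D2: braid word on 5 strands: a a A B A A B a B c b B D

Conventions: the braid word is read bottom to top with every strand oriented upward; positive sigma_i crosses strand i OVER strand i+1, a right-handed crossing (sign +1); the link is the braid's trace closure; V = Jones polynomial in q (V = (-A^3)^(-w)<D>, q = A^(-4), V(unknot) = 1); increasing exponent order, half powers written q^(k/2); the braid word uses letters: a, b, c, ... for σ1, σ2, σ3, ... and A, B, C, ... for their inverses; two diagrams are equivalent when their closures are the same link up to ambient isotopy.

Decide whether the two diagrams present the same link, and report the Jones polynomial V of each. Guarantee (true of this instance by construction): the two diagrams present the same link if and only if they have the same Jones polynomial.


equivalent: no
D1 (bracket A^-7 + A; 13 crossings at w = -3): V = -q^(-5/2) - q^(-1/2)
V(D2) = q^(-11/2) - q^(-9/2) + q^(-7/2) - 2q^(-5/2) + q^(-3/2) - 2q^(-1/2)  (w -3, c 13, <D> = 2A^-7 - A^-3 + 2A - A^5 + A^9 - A^13)
key observation: 2 values of V(q) split the 2 diagrams


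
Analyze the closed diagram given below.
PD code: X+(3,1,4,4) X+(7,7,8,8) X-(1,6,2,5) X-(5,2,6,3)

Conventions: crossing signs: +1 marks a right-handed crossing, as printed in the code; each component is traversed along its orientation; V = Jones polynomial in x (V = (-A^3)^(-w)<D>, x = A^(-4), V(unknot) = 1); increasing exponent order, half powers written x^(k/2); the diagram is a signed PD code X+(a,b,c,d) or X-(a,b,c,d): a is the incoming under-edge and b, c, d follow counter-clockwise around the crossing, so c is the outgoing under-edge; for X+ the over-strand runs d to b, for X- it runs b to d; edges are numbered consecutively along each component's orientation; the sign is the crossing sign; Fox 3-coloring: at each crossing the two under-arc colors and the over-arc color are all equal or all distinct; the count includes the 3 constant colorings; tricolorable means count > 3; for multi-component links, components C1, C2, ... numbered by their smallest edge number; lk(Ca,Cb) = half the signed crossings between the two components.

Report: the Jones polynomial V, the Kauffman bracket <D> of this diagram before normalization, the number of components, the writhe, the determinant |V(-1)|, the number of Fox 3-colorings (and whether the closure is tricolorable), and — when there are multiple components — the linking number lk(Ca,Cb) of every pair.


V = x^-3 + x^-2 + x^-1 + 1
<D> = 1 + A^4 + A^8 + A^12 (w = 0)
3 components over 4 crossings, w = 0
lk(C1,C2): -1
lk(C1,C3) = 0
linking number lk(C2,C3) = 0
9 Fox colorings among 3^4, |V(-1)| = 0: tricolorable
why: the span of V is 3, within the link bound 4 + 3 - 1


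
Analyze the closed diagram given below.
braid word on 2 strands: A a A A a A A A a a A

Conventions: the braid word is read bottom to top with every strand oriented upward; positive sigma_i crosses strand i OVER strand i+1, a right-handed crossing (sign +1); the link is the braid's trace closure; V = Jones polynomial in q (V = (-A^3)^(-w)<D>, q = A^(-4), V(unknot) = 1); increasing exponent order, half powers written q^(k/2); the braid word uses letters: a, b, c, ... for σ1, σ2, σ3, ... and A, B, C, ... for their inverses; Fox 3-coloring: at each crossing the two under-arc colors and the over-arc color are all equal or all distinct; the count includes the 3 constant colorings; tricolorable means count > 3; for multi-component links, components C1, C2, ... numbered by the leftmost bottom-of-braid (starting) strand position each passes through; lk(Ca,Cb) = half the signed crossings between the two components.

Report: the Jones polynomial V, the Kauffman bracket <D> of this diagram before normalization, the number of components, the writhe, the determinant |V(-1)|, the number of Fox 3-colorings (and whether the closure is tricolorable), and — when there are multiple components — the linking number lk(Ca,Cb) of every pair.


V = -q^-4 + q^-3 + q^-1
<D> = -A^-5 - A^3 + A^7 (w = -3)
1 component over 11 crossings, w = -3
9 Fox colorings among 3^11, |V(-1)| = 3: tricolorable
why: |V(-1)| = 3: so tricolorable, since 3 divides 3


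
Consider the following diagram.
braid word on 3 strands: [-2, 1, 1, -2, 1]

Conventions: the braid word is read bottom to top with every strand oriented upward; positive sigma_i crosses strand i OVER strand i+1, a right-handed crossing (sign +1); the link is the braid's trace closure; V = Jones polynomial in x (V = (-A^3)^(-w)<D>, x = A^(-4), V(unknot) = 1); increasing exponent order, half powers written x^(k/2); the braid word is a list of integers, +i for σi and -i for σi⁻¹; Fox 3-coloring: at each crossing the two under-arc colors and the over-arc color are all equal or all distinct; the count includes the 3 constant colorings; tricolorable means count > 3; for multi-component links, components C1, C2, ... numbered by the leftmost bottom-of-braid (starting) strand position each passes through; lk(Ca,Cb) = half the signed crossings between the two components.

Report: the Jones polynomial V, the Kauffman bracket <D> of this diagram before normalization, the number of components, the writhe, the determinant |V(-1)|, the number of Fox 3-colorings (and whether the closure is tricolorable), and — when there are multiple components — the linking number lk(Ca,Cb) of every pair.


V(x) = -x^(-3/2) + x^(-1/2) - 2x^(1/2) + x^(3/2) - 2x^(5/2) + x^(7/2)
bracket: -A^-11 + 2A^-7 - A^-3 + 2A - A^5 + A^9, w = +1
2 components, writhe +1, over 5 crossings
lk(C1,C2) = 0
det 8, colorings 3 of 3^5 — not tricolorable
observation: the 1 component pair carries total linking 0


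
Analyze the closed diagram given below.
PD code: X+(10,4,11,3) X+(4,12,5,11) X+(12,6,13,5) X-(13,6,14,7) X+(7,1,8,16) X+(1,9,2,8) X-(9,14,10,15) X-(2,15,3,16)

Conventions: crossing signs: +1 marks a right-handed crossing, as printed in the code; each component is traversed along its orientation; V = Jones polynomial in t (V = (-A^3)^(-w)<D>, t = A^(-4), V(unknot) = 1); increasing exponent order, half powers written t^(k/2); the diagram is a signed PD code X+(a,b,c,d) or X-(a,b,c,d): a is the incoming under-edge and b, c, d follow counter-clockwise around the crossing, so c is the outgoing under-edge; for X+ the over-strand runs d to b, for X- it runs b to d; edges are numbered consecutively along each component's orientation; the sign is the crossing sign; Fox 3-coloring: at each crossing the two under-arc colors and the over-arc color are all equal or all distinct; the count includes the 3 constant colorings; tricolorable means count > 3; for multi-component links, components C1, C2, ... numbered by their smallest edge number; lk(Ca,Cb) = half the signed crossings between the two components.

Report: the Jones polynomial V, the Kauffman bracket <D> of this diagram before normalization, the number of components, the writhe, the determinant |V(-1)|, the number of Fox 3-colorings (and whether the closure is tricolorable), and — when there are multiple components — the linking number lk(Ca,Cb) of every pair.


V = t + t^3 - t^4
<D> = -A^-10 + A^-6 + A^2 (w = +2)
1 component over 8 crossings, w = +2
9 Fox colorings among 3^8, |V(-1)| = 3: tricolorable
why: w = +2 shifts under R1 moves; the (-A^3)^(-2) factor cancels that in V


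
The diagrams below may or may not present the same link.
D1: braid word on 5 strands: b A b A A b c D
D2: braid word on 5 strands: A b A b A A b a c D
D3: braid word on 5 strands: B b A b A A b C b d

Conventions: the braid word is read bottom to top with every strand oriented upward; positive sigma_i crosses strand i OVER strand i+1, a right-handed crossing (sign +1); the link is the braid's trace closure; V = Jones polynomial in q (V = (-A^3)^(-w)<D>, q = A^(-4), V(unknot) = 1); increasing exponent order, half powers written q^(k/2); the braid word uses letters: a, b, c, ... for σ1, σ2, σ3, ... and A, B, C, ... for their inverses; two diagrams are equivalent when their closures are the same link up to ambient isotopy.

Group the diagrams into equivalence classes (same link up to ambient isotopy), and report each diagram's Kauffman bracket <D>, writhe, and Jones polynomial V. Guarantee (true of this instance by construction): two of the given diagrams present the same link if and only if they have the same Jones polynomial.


equivalence classes: {D1, D2, D3}
D1 (bracket -A^-12 + 2A^-8 - 2A^-4 + 3 - 2A^4 + 2A^8 - A^12; 8 crossings at w = 0): V = -q^-3 + 2q^-2 - 2q^-1 + 3 - 2q + 2q^2 - q^3
V(D2) = -q^-3 + 2q^-2 - 2q^-1 + 3 - 2q + 2q^2 - q^3  (w 0, c 10, <D> = -A^-12 + 2A^-8 - 2A^-4 + 3 - 2A^4 + 2A^8 - A^12)
V(D3) = -q^-3 + 2q^-2 - 2q^-1 + 3 - 2q + 2q^2 - q^3  [10 crossings, <D> = -A^-12 + 2A^-8 - 2A^-4 + 3 - 2A^4 + 2A^8 - A^12, w = 0]
key observation: one V(q) for all 3 diagrams — one class (guaranteed)


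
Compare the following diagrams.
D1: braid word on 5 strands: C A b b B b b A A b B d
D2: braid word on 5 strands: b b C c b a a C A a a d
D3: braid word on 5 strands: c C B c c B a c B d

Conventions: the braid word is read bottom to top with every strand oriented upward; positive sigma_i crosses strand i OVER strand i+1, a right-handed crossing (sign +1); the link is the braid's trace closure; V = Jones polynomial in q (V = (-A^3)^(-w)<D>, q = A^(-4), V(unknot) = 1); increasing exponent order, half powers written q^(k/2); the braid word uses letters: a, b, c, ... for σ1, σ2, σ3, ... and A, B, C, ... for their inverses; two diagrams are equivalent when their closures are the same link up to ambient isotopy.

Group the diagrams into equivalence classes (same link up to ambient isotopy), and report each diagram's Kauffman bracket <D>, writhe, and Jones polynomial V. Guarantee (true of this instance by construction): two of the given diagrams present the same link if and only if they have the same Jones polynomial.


grouping into links: {D1} | {D2} | {D3}
V(D1) = -q^-3 + q^-2 - q^-1 + 3 - q + q^2 - q^3  (w 0, c 12, <D> = -A^-12 + A^-8 - A^-4 + 3 - A^4 + A^8 - A^12)
V(D2) = q^2 + 2q^4 - 2q^5 + q^6 - 2q^7 + q^8  (w +6, c 12, <D> = A^-14 - 2A^-10 + A^-6 - 2A^-2 + 2A^2 + A^10)
D3 (bracket -A^-6 + 2A^-2 - 2A^2 + 3A^6 - 2A^10 + 2A^14 - A^18; 10 crossings at w = +2): V = -q^-3 + 2q^-2 - 2q^-1 + 3 - 2q + 2q^2 - q^3
why: 3 values of V(q) split the 3 diagrams


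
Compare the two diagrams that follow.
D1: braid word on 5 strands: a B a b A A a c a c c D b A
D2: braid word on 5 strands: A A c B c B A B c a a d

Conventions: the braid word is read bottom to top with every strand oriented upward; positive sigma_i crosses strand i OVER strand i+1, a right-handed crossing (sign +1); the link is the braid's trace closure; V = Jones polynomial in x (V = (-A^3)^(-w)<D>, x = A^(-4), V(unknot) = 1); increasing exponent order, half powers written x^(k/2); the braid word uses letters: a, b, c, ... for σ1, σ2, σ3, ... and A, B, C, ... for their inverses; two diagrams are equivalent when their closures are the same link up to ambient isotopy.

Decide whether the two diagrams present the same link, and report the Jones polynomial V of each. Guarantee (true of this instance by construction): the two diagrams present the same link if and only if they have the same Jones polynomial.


equivalent: no
V(D1) = x + x^3 - x^4  (w +4, c 14, <D> = -A^-4 + 1 + A^8)
V(D2) = -x^-3 + 2x^-2 - 2x^-1 + 3 - 2x + 2x^2 - x^3  (w 0, c 12, <D> = -A^-12 + 2A^-8 - 2A^-4 + 3 - 2A^4 + 2A^8 - A^12)
why: 2 values of V(x) split the 2 diagrams


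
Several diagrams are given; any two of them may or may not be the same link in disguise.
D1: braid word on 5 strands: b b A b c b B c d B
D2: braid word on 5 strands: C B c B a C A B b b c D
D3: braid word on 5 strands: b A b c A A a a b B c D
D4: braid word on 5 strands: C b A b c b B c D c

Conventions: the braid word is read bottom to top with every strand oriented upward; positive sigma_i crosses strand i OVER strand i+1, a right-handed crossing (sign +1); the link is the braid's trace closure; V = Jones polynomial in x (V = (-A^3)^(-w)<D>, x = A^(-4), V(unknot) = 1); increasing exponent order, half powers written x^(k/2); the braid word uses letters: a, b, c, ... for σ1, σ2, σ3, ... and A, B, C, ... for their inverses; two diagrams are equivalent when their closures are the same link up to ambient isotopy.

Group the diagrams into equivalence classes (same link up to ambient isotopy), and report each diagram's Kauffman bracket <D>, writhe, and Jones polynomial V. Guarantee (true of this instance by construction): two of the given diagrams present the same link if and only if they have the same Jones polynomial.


equivalence classes: {D1, D3, D4} | {D2}
D1 (bracket A^-8 + 2 + A^8; 10 crossings at w = +4): V = x + 2x^3 + x^5
V(D2) = x^-1 + 2 + x  (w -2, c 12, <D> = A^-10 + 2A^-6 + A^-2)
D3 (bracket A^-14 + 2A^-6 + A^2; 12 crossings at w = +2): V = x + 2x^3 + x^5
V(D4) = x + 2x^3 + x^5  (w +2, c 10, <D> = A^-14 + 2A^-6 + A^2)
key observation: comparing 4 Jones polynomials yields 2 groups


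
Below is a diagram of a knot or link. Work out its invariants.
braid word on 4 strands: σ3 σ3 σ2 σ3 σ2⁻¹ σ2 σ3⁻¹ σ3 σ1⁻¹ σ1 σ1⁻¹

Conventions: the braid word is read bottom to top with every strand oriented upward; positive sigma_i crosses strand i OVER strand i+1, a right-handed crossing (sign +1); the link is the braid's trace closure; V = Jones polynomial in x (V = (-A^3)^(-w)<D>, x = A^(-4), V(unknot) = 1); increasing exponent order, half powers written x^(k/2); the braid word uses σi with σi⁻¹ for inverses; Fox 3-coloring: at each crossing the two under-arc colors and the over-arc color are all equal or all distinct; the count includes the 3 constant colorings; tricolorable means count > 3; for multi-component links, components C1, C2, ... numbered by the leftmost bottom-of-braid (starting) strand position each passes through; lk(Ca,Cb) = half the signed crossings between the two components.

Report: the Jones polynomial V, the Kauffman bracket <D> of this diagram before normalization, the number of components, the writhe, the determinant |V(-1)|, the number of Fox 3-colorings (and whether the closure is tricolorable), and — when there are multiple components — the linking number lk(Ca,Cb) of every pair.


V(x) = x + x^3 - x^4
bracket: A^-7 - A^-3 - A^5, w = +3
1 component, writhe +3, over 11 crossings
det 3, colorings 9 of 3^11 — tricolorable
observation: det 3 = |V(-1)|; divisible by 3, so tricolorable


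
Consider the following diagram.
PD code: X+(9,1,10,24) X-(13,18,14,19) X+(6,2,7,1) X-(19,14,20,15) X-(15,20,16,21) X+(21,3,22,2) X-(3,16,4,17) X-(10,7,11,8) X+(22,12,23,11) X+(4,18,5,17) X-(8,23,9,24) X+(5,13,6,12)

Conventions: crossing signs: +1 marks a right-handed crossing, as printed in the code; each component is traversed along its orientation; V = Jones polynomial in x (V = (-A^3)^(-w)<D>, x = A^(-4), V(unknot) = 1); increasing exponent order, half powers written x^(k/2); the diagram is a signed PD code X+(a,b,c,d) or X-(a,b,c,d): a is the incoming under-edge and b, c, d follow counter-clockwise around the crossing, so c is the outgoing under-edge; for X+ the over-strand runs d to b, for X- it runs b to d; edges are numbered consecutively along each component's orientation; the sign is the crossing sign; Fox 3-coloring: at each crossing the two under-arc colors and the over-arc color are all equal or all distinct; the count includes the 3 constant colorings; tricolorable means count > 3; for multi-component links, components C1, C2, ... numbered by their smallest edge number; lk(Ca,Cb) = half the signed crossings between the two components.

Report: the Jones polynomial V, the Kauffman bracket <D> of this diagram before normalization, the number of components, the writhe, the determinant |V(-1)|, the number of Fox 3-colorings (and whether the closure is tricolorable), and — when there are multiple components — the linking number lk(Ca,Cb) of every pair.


V = -x^-3 + x^-2 - x^-1 + 3 - x + x^2 - x^3
<D> = -A^-12 + A^-8 - A^-4 + 3 - A^4 + A^8 - A^12 (w = 0)
1 component over 12 crossings, w = 0
27 Fox colorings among 3^12, |V(-1)| = 9: tricolorable
why: V spans 6 powers of x: at least 6 crossings in any diagram
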